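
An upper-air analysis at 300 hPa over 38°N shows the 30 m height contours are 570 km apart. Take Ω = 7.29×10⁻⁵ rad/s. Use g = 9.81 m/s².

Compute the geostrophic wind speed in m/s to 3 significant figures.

5.75 m/s

Coriolis parameter at 38°N:
f = 2Ω sin φ = 2 × 7.29×10⁻⁵ × sin 38° = 8.98×10⁻⁵ s⁻¹
Height gradient: |∂Z/∂n| = 30 m / 570000 m = 5.26×10⁻⁵
On a pressure surface, geostrophic balance gives V_g = (g/f)|∂Z/∂n|:
V_g = 9.81 × 5.26×10⁻⁵ / 8.98×10⁻⁵ = 5.75 m/s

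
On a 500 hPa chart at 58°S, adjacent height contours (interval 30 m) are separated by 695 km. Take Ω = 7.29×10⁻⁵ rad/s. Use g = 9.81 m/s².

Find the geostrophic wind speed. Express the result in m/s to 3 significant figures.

3.42 m/s

Coriolis parameter at 58°S:
f = 2Ω sin φ = 2 × 7.29×10⁻⁵ × sin 58° = 1.24×10⁻⁴ s⁻¹
Height gradient: |∂Z/∂n| = 30 m / 695000 m = 4.32×10⁻⁵
On a pressure surface, geostrophic balance gives V_g = (g/f)|∂Z/∂n|:
V_g = 9.81 × 4.32×10⁻⁵ / 1.24×10⁻⁴ = 3.42 m/s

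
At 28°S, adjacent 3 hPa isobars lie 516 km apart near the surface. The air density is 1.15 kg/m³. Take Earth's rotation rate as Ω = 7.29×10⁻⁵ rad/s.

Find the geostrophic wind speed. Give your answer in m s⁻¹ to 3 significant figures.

7.39 m s⁻¹

Coriolis parameter at 28°S:
f = 2Ω sin φ = 2 × 7.29×10⁻⁵ × sin 28° = 6.84×10⁻⁵ s⁻¹
Pressure gradient: |∂P/∂n| = 300 Pa / 516000 m = 5.81×10⁻⁴ Pa/m
Geostrophic balance (pressure-gradient force = Coriolis force):
V_g = (1/(fρ)) |∂P/∂n| = 5.81×10⁻⁴ / (6.84×10⁻⁵ × 1.15) = 7.39 m/s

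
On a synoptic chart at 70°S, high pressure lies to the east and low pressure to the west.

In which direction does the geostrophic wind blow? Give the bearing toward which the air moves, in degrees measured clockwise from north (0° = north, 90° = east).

180°

The pressure-gradient force points toward the west (bearing 270°).
Geostrophic balance: in the Southern Hemisphere the Coriolis force deflects motion to the left, so the geostrophic wind blows 90° to the left of the pressure-gradient force (low pressure on the right).
Rotating 270° by 90° counterclockwise gives 180° — the wind blows toward the south.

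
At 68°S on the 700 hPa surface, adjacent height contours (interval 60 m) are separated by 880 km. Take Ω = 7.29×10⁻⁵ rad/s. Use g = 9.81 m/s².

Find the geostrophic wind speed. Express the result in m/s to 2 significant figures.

Coriolis parameter at 68°S:
f = 2Ω sin φ = 2 × 7.29×10⁻⁵ × sin 68° = 1.35×10⁻⁴ s⁻¹
Height gradient: |∂Z/∂n| = 60 m / 880000 m = 6.82×10⁻⁵
On a pressure surface, geostrophic balance gives V_g = (g/f)|∂Z/∂n|:
V_g = 9.81 × 6.82×10⁻⁵ / 1.35×10⁻⁴ = 4.95 m/s

4.9 m/s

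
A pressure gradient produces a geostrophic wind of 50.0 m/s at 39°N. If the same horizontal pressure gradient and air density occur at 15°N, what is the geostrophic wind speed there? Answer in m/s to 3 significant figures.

With the same pressure gradient and density, V_g ∝ 1/f ∝ 1/sin φ.
V₂ = V₁ · sin φ₁ / sin φ₂ = 50.0 × sin 39° / sin 15°
V₂ = 50.0 × 0.6293/0.2588 = 122 m/s

122 m/s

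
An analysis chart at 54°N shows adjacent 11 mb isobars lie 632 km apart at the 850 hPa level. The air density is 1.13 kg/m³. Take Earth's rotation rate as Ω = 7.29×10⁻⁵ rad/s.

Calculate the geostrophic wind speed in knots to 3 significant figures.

Coriolis parameter at 54°N:
f = 2Ω sin φ = 2 × 7.29×10⁻⁵ × sin 54° = 1.18×10⁻⁴ s⁻¹
Pressure gradient: |∂P/∂n| = 1100 Pa / 632000 m = 1.74×10⁻³ Pa/m
Geostrophic balance (pressure-gradient force = Coriolis force):
V_g = (1/(fρ)) |∂P/∂n| = 1.74×10⁻³ / (1.18×10⁻⁴ × 1.13) = 13.1 m/s
Converting: 13.1 m/s × 1.944 = 25.4 knots

25.4 knots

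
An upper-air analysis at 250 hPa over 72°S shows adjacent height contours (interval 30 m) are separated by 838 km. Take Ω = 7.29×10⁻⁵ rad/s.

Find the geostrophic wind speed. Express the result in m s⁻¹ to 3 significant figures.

Coriolis parameter at 72°S:
f = 2Ω sin φ = 2 × 7.29×10⁻⁵ × sin 72° = 1.39×10⁻⁴ s⁻¹
Height gradient: |∂Z/∂n| = 30 m / 838000 m = 3.58×10⁻⁵
On a pressure surface, geostrophic balance gives V_g = (g/f)|∂Z/∂n|:
V_g = 9.81 × 3.58×10⁻⁵ / 1.39×10⁻⁴ = 2.53 m/s

2.53 m s⁻¹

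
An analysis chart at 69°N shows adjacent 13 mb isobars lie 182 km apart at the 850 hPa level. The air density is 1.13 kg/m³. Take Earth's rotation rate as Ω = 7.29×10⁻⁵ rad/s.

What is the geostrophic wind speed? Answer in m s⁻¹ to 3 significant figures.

46.4 m s⁻¹

Coriolis parameter at 69°N:
f = 2Ω sin φ = 2 × 7.29×10⁻⁵ × sin 69° = 1.36×10⁻⁴ s⁻¹
Pressure gradient: |∂P/∂n| = 1300 Pa / 182000 m = 7.14×10⁻³ Pa/m
Geostrophic balance (pressure-gradient force = Coriolis force):
V_g = (1/(fρ)) |∂P/∂n| = 7.14×10⁻³ / (1.36×10⁻⁴ × 1.13) = 46.4 m/s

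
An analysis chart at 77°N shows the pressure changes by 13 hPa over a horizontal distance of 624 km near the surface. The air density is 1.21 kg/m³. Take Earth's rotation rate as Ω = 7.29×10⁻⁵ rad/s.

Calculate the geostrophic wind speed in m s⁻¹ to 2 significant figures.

12 m s⁻¹

Coriolis parameter at 77°N:
f = 2Ω sin φ = 2 × 7.29×10⁻⁵ × sin 77° = 1.42×10⁻⁴ s⁻¹
Pressure gradient: |∂P/∂n| = 1300 Pa / 624000 m = 2.08×10⁻³ Pa/m
Geostrophic balance (pressure-gradient force = Coriolis force):
V_g = (1/(fρ)) |∂P/∂n| = 2.08×10⁻³ / (1.42×10⁻⁴ × 1.21) = 12.1 m/s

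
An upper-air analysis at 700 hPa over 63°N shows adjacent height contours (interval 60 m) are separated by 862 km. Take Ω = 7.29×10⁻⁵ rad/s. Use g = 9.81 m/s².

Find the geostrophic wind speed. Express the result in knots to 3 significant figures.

Coriolis parameter at 63°N:
f = 2Ω sin φ = 2 × 7.29×10⁻⁵ × sin 63° = 1.30×10⁻⁴ s⁻¹
Height gradient: |∂Z/∂n| = 60 m / 862000 m = 6.96×10⁻⁵
On a pressure surface, geostrophic balance gives V_g = (g/f)|∂Z/∂n|:
V_g = 9.81 × 6.96×10⁻⁵ / 1.30×10⁻⁴ = 5.26 m/s
Converting: 5.26 m/s × 1.944 = 10.2 knots

10.2 knots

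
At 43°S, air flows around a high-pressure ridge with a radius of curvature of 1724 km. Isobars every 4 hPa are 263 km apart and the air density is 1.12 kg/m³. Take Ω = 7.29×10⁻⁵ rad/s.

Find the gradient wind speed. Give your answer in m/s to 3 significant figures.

15.0 m/s

Coriolis parameter at 43°S:
f = 2Ω sin φ = 2 × 7.29×10⁻⁵ × sin 43° = 9.94×10⁻⁵ s⁻¹
Pressure gradient: |∂P/∂n| = 400 Pa / 263000 m = 1.52×10⁻³ Pa/m
Geostrophic speed: V_g = |∂P/∂n|/(fρ) = 1.52×10⁻³/(9.94×10⁻⁵ × 1.12) = 13.7 m/s
Around a high, pressure-gradient force acts outward with centrifugal, so Coriolis balances both:
fV = (1/ρ)|∂P/∂n| + V²/R  →  V² − fR·V + fR·V_g = 0
With fR = 9.94×10⁻⁵ × 1724×10³ m = 171 m/s:
V = [fR − √((fR)² − 4 fR V_g)]/2 = [171 − √(171² − 4×171×13.7)]/2 = 15 m/s
Supergeostrophic (V > V_g = 13.7 m/s), as expected around a high.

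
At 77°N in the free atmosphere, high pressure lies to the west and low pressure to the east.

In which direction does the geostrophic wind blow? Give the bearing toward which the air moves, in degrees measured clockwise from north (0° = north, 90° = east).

180°

The pressure-gradient force points toward the east (bearing 090°).
Geostrophic balance: in the Northern Hemisphere the Coriolis force deflects motion to the right, so the geostrophic wind blows 90° to the right of the pressure-gradient force (low pressure on the left).
Rotating 090° by 90° clockwise gives 180° — the wind blows toward the south.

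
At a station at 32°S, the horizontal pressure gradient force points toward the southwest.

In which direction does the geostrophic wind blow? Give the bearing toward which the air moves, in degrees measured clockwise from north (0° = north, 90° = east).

The pressure-gradient force points toward the southwest (bearing 225°).
Geostrophic balance: in the Southern Hemisphere the Coriolis force deflects motion to the left, so the geostrophic wind blows 90° to the left of the pressure-gradient force (low pressure on the right).
Rotating 225° by 90° counterclockwise gives 135° — the wind blows toward the southeast.

135°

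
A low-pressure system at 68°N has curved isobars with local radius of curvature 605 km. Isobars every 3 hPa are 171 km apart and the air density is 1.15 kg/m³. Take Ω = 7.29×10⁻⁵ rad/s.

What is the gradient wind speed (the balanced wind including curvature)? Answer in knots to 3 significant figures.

Coriolis parameter at 68°N:
f = 2Ω sin φ = 2 × 7.29×10⁻⁵ × sin 68° = 1.35×10⁻⁴ s⁻¹
Pressure gradient: |∂P/∂n| = 300 Pa / 171000 m = 1.75×10⁻³ Pa/m
Geostrophic speed: V_g = |∂P/∂n|/(fρ) = 1.75×10⁻³/(1.35×10⁻⁴ × 1.15) = 11.3 m/s
Around a low, centrifugal force acts outward with Coriolis, so pressure-gradient force balances both:
(1/ρ)|∂P/∂n| = fV + V²/R  →  V² + fR·V − fR·V_g = 0
With fR = 1.35×10⁻⁴ × 605×10³ m = 81.8 m/s:
V = [−fR + √((fR)² + 4 fR V_g)]/2 = [−81.8 + √(81.8² + 4×81.8×11.3)]/2 = 10.1 m/s
Subgeostrophic (V < V_g = 11.3 m/s), as expected around a low.
Converting: 10.1 m/s × 1.944 = 19.5 knots

19.5 knots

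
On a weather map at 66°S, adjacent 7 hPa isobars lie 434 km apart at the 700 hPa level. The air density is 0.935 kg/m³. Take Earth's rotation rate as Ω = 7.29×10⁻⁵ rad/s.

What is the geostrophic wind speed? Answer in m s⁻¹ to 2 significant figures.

13 m s⁻¹

Coriolis parameter at 66°S:
f = 2Ω sin φ = 2 × 7.29×10⁻⁵ × sin 66° = 1.33×10⁻⁴ s⁻¹
Pressure gradient: |∂P/∂n| = 700 Pa / 434000 m = 1.61×10⁻³ Pa/m
Geostrophic balance (pressure-gradient force = Coriolis force):
V_g = (1/(fρ)) |∂P/∂n| = 1.61×10⁻³ / (1.33×10⁻⁴ × 0.935) = 13.0 m/s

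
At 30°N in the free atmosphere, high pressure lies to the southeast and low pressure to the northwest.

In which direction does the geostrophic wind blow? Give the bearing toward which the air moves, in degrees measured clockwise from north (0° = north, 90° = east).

The pressure-gradient force points toward the northwest (bearing 315°).
Geostrophic balance: in the Northern Hemisphere the Coriolis force deflects motion to the right, so the geostrophic wind blows 90° to the right of the pressure-gradient force (low pressure on the left).
Rotating 315° by 90° clockwise gives 045° — the wind blows toward the northeast.

045°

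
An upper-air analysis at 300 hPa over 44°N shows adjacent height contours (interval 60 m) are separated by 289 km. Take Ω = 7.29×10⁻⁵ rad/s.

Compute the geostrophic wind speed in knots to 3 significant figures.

39.1 knots

Coriolis parameter at 44°N:
f = 2Ω sin φ = 2 × 7.29×10⁻⁵ × sin 44° = 1.01×10⁻⁴ s⁻¹
Height gradient: |∂Z/∂n| = 60 m / 289000 m = 2.08×10⁻⁴
On a pressure surface, geostrophic balance gives V_g = (g/f)|∂Z/∂n|:
V_g = 9.81 × 2.08×10⁻⁴ / 1.01×10⁻⁴ = 20.1 m/s
Converting: 20.1 m/s × 1.944 = 39.1 knots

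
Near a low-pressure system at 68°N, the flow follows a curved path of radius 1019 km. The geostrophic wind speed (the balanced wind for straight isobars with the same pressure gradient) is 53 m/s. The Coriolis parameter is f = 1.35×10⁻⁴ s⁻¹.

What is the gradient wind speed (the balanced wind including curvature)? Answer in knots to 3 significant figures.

Around a low, centrifugal force acts outward with Coriolis, so pressure-gradient force balances both:
(1/ρ)|∂P/∂n| = fV + V²/R  →  V² + fR·V − fR·V_g = 0
With fR = 1.35×10⁻⁴ × 1019×10³ m = 138 m/s:
V = [−fR + √((fR)² + 4 fR V_g)]/2 = [−138 + √(138² + 4×138×53)]/2 = 40.9 m/s
Subgeostrophic (V < V_g = 53 m/s), as expected around a low.
Converting: 40.9 m/s × 1.944 = 79.4 knots

79.4 knots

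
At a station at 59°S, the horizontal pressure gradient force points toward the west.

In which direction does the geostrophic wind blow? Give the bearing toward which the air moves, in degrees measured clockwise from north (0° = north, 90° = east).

The pressure-gradient force points toward the west (bearing 270°).
Geostrophic balance: in the Southern Hemisphere the Coriolis force deflects motion to the left, so the geostrophic wind blows 90° to the left of the pressure-gradient force (low pressure on the right).
Rotating 270° by 90° counterclockwise gives 180° — the wind blows toward the south.

180°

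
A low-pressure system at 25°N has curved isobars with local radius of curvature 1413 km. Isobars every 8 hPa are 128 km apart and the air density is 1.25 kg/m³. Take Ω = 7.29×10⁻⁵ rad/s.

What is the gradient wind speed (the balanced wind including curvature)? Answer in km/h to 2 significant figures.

180 km/h

Coriolis parameter at 25°N:
f = 2Ω sin φ = 2 × 7.29×10⁻⁵ × sin 25° = 6.16×10⁻⁵ s⁻¹
Pressure gradient: |∂P/∂n| = 800 Pa / 128000 m = 6.25×10⁻³ Pa/m
Geostrophic speed: V_g = |∂P/∂n|/(fρ) = 6.25×10⁻³/(6.16×10⁻⁵ × 1.25) = 81.1 m/s
Around a low, centrifugal force acts outward with Coriolis, so pressure-gradient force balances both:
(1/ρ)|∂P/∂n| = fV + V²/R  →  V² + fR·V − fR·V_g = 0
With fR = 6.16×10⁻⁵ × 1413×10³ m = 87.1 m/s:
V = [−fR + √((fR)² + 4 fR V_g)]/2 = [−87.1 + √(87.1² + 4×87.1×81.1)]/2 = 51.1 m/s
Subgeostrophic (V < V_g = 81.1 m/s), as expected around a low.
Converting: 51.1 m/s × 3.6 = 180 km/h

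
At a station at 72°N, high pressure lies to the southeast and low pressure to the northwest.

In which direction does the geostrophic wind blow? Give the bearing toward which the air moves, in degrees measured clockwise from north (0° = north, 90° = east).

045°

The pressure-gradient force points toward the northwest (bearing 315°).
Geostrophic balance: in the Northern Hemisphere the Coriolis force deflects motion to the right, so the geostrophic wind blows 90° to the right of the pressure-gradient force (low pressure on the left).
Rotating 315° by 90° clockwise gives 045° — the wind blows toward the northeast.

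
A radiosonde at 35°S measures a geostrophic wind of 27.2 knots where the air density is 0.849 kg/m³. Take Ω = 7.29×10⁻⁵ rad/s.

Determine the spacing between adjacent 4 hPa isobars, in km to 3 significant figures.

Coriolis parameter at 35°S:
f = 2Ω sin φ = 2 × 7.29×10⁻⁵ × sin 35° = 8.36×10⁻⁵ s⁻¹
Wind speed in SI: 27.2 knots = 14.0 m/s
Geostrophic balance rearranged: |∂P/∂n| = f ρ V_g
|∂P/∂n| = 8.36×10⁻⁵ × 0.849 × 14.0 = 9.93×10⁻⁴ Pa/m
Isobar spacing: Δn = ΔP/|∂P/∂n| = 400 Pa / 9.93×10⁻⁴ Pa/m = 402621 m ≈ 403 km

403 km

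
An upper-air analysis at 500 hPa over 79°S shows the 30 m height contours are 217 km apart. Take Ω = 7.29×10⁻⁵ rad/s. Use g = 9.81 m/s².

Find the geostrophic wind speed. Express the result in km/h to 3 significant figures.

34.1 km/h

Coriolis parameter at 79°S:
f = 2Ω sin φ = 2 × 7.29×10⁻⁵ × sin 79° = 1.43×10⁻⁴ s⁻¹
Height gradient: |∂Z/∂n| = 30 m / 217000 m = 1.38×10⁻⁴
On a pressure surface, geostrophic balance gives V_g = (g/f)|∂Z/∂n|:
V_g = 9.81 × 1.38×10⁻⁴ / 1.43×10⁻⁴ = 9.48 m/s
Converting: 9.48 m/s × 3.6 = 34.1 km/h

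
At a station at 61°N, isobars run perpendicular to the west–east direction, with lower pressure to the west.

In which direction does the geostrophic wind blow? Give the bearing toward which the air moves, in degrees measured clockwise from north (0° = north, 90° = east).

The pressure-gradient force points toward the west (bearing 270°).
Geostrophic balance: in the Northern Hemisphere the Coriolis force deflects motion to the right, so the geostrophic wind blows 90° to the right of the pressure-gradient force (low pressure on the left).
Rotating 270° by 90° clockwise gives 000° — the wind blows toward the north.

000°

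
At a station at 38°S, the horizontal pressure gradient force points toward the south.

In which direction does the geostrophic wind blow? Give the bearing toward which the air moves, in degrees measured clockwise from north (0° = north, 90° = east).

The pressure-gradient force points toward the south (bearing 180°).
Geostrophic balance: in the Southern Hemisphere the Coriolis force deflects motion to the left, so the geostrophic wind blows 90° to the left of the pressure-gradient force (low pressure on the right).
Rotating 180° by 90° counterclockwise gives 090° — the wind blows toward the east.

090°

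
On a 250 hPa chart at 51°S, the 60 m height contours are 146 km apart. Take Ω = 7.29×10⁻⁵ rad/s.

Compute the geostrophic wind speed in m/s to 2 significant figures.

Coriolis parameter at 51°S:
f = 2Ω sin φ = 2 × 7.29×10⁻⁵ × sin 51° = 1.13×10⁻⁴ s⁻¹
Height gradient: |∂Z/∂n| = 60 m / 146000 m = 4.11×10⁻⁴
On a pressure surface, geostrophic balance gives V_g = (g/f)|∂Z/∂n|:
V_g = 9.81 × 4.11×10⁻⁴ / 1.13×10⁻⁴ = 35.6 m/s

36 m/s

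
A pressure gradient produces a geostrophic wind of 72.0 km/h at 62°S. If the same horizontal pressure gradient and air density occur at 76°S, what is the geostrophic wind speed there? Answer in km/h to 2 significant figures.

66 km/h

With the same pressure gradient and density, V_g ∝ 1/f ∝ 1/sin φ.
V₂ = V₁ · sin φ₁ / sin φ₂ = 72.0 × sin 62° / sin 76°
V₂ = 72.0 × 0.8829/0.9703 = 66 km/h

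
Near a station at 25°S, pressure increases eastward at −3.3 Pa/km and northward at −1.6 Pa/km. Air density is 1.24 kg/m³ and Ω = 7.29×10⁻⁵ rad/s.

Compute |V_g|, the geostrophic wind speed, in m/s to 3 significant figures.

Coriolis parameter at 25°S:
f = 2Ω sin φ = 2 × 7.29×10⁻⁵ × sin 25° = 6.16×10⁻⁵ s⁻¹
In the Southern Hemisphere f is negative: f = −6.16×10⁻⁵ s⁻¹.
Component geostrophic relations (x east, y north):
u_g = −(1/(fρ)) ∂P/∂y,  v_g = (1/(fρ)) ∂P/∂x
u_g = −(−1.6×10⁻³)/(−6.16×10⁻⁵ × 1.24) = −20.9 m/s;  v_g = (−3.3×10⁻³)/(−6.16×10⁻⁵ × 1.24) = 43.2 m/s
|V_g| = √(u_g² + v_g²) = 48.0 m/s

48.0 m/s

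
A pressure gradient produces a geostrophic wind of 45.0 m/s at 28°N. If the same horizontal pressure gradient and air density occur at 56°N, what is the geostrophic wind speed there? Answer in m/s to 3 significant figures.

With the same pressure gradient and density, V_g ∝ 1/f ∝ 1/sin φ.
V₂ = V₁ · sin φ₁ / sin φ₂ = 45.0 × sin 28° / sin 56°
V₂ = 45.0 × 0.4695/0.8290 = 25.5 m/s

25.5 m/s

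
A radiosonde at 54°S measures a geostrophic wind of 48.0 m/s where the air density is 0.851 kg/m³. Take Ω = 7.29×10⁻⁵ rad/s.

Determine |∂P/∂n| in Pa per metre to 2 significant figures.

4.8×10⁻³ Pa/m

Coriolis parameter at 54°S:
f = 2Ω sin φ = 2 × 7.29×10⁻⁵ × sin 54° = 1.18×10⁻⁴ s⁻¹
Geostrophic balance rearranged: |∂P/∂n| = f ρ V_g
|∂P/∂n| = 1.18×10⁻⁴ × 0.851 × 48.0 = 4.82×10⁻³ Pa/m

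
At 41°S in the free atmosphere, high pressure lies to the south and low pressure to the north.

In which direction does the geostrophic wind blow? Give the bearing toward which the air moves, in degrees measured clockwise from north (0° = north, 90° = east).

270°

The pressure-gradient force points toward the north (bearing 000°).
Geostrophic balance: in the Southern Hemisphere the Coriolis force deflects motion to the left, so the geostrophic wind blows 90° to the left of the pressure-gradient force (low pressure on the right).
Rotating 000° by 90° counterclockwise gives 270° — the wind blows toward the west.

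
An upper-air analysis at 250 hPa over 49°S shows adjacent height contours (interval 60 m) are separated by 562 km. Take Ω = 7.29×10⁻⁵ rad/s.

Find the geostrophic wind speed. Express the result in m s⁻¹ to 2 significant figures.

9.5 m s⁻¹

Coriolis parameter at 49°S:
f = 2Ω sin φ = 2 × 7.29×10⁻⁵ × sin 49° = 1.10×10⁻⁴ s⁻¹
Height gradient: |∂Z/∂n| = 60 m / 562000 m = 1.07×10⁻⁴
On a pressure surface, geostrophic balance gives V_g = (g/f)|∂Z/∂n|:
V_g = 9.81 × 1.07×10⁻⁴ / 1.10×10⁻⁴ = 9.52 m/s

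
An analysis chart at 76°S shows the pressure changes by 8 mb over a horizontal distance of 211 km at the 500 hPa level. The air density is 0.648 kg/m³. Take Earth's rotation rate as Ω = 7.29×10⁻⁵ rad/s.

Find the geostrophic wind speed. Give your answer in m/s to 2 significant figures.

Coriolis parameter at 76°S:
f = 2Ω sin φ = 2 × 7.29×10⁻⁵ × sin 76° = 1.41×10⁻⁴ s⁻¹
Pressure gradient: |∂P/∂n| = 800 Pa / 211000 m = 3.79×10⁻³ Pa/m
Geostrophic balance (pressure-gradient force = Coriolis force):
V_g = (1/(fρ)) |∂P/∂n| = 3.79×10⁻³ / (1.41×10⁻⁴ × 0.648) = 41.4 m/s

41 m/s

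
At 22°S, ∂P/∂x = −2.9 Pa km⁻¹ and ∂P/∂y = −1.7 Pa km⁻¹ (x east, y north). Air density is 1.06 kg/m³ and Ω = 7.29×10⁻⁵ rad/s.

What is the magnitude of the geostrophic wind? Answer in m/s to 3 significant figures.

Coriolis parameter at 22°S:
f = 2Ω sin φ = 2 × 7.29×10⁻⁵ × sin 22° = 5.46×10⁻⁵ s⁻¹
In the Southern Hemisphere f is negative: f = −5.46×10⁻⁵ s⁻¹.
Component geostrophic relations (x east, y north):
u_g = −(1/(fρ)) ∂P/∂y,  v_g = (1/(fρ)) ∂P/∂x
u_g = −(−1.7×10⁻³)/(−5.46×10⁻⁵ × 1.06) = −29.4 m/s;  v_g = (−2.9×10⁻³)/(−5.46×10⁻⁵ × 1.06) = 50.1 m/s
|V_g| = √(u_g² + v_g²) = 58.1 m/s

58.1 m/s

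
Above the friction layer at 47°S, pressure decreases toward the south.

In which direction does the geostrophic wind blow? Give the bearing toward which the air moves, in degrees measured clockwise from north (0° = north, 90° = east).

The pressure-gradient force points toward the south (bearing 180°).
Geostrophic balance: in the Southern Hemisphere the Coriolis force deflects motion to the left, so the geostrophic wind blows 90° to the left of the pressure-gradient force (low pressure on the right).
Rotating 180° by 90° counterclockwise gives 090° — the wind blows toward the east.

090°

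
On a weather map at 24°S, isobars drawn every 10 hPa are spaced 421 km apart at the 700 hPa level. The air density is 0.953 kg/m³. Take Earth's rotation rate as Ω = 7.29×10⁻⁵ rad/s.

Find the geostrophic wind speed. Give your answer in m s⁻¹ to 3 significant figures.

Coriolis parameter at 24°S:
f = 2Ω sin φ = 2 × 7.29×10⁻⁵ × sin 24° = 5.93×10⁻⁵ s⁻¹
Pressure gradient: |∂P/∂n| = 1000 Pa / 421000 m = 2.38×10⁻³ Pa/m
Geostrophic balance (pressure-gradient force = Coriolis force):
V_g = (1/(fρ)) |∂P/∂n| = 2.38×10⁻³ / (5.93×10⁻⁵ × 0.953) = 42.0 m/s

42.0 m s⁻¹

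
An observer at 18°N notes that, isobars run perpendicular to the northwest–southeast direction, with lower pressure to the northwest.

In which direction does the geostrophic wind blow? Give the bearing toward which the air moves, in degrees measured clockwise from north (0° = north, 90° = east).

045°

The pressure-gradient force points toward the northwest (bearing 315°).
Geostrophic balance: in the Northern Hemisphere the Coriolis force deflects motion to the right, so the geostrophic wind blows 90° to the right of the pressure-gradient force (low pressure on the left).
Rotating 315° by 90° clockwise gives 045° — the wind blows toward the northeast.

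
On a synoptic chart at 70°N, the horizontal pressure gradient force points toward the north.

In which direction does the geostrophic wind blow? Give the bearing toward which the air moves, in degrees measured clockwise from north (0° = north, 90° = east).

The pressure-gradient force points toward the north (bearing 000°).
Geostrophic balance: in the Northern Hemisphere the Coriolis force deflects motion to the right, so the geostrophic wind blows 90° to the right of the pressure-gradient force (low pressure on the left).
Rotating 000° by 90° clockwise gives 090° — the wind blows toward the east.

090°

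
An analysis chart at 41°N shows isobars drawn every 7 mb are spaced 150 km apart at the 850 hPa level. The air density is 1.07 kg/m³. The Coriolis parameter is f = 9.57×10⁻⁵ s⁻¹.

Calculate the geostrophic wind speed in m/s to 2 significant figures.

Pressure gradient: |∂P/∂n| = 700 Pa / 150000 m = 4.67×10⁻³ Pa/m
Geostrophic balance (pressure-gradient force = Coriolis force):
V_g = (1/(fρ)) |∂P/∂n| = 4.67×10⁻³ / (9.57×10⁻⁵ × 1.07) = 45.6 m/s

46 m/s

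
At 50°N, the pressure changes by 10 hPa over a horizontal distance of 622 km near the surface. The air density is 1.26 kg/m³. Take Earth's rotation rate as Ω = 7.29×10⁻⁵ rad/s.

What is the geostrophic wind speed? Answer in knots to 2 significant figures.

22 knots

Coriolis parameter at 50°N:
f = 2Ω sin φ = 2 × 7.29×10⁻⁵ × sin 50° = 1.12×10⁻⁴ s⁻¹
Pressure gradient: |∂P/∂n| = 1000 Pa / 622000 m = 1.61×10⁻³ Pa/m
Geostrophic balance (pressure-gradient force = Coriolis force):
V_g = (1/(fρ)) |∂P/∂n| = 1.61×10⁻³ / (1.12×10⁻⁴ × 1.26) = 11.4 m/s
Converting: 11.4 m/s × 1.944 = 22 knots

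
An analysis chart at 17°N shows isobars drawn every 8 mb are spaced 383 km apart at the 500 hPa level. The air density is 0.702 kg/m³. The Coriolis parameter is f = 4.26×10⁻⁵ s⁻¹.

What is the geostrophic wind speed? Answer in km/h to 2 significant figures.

Pressure gradient: |∂P/∂n| = 800 Pa / 383000 m = 2.09×10⁻³ Pa/m
Geostrophic balance (pressure-gradient force = Coriolis force):
V_g = (1/(fρ)) |∂P/∂n| = 2.09×10⁻³ / (4.26×10⁻⁵ × 0.702) = 69.8 m/s
Converting: 69.8 m/s × 3.6 = 250 km/h

250 km/h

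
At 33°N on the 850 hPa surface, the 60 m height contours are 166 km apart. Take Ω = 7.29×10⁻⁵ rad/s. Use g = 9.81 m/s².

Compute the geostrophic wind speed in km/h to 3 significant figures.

161 km/h

Coriolis parameter at 33°N:
f = 2Ω sin φ = 2 × 7.29×10⁻⁵ × sin 33° = 7.94×10⁻⁵ s⁻¹
Height gradient: |∂Z/∂n| = 60 m / 166000 m = 3.61×10⁻⁴
On a pressure surface, geostrophic balance gives V_g = (g/f)|∂Z/∂n|:
V_g = 9.81 × 3.61×10⁻⁴ / 7.94×10⁻⁵ = 44.7 m/s
Converting: 44.7 m/s × 3.6 = 161 km/h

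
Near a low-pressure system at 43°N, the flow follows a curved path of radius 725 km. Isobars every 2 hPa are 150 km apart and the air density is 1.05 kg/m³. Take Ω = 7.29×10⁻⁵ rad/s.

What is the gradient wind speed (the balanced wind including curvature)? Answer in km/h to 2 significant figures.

Coriolis parameter at 43°N:
f = 2Ω sin φ = 2 × 7.29×10⁻⁵ × sin 43° = 9.94×10⁻⁵ s⁻¹
Pressure gradient: |∂P/∂n| = 200 Pa / 150000 m = 1.33×10⁻³ Pa/m
Geostrophic speed: V_g = |∂P/∂n|/(fρ) = 1.33×10⁻³/(9.94×10⁻⁵ × 1.05) = 12.8 m/s
Around a low, centrifugal force acts outward with Coriolis, so pressure-gradient force balances both:
(1/ρ)|∂P/∂n| = fV + V²/R  →  V² + fR·V − fR·V_g = 0
With fR = 9.94×10⁻⁵ × 725×10³ m = 72.1 m/s:
V = [−fR + √((fR)² + 4 fR V_g)]/2 = [−72.1 + √(72.1² + 4×72.1×12.8)]/2 = 11.1 m/s
Subgeostrophic (V < V_g = 12.8 m/s), as expected around a low.
Converting: 11.1 m/s × 3.6 = 40 km/h

40 km/h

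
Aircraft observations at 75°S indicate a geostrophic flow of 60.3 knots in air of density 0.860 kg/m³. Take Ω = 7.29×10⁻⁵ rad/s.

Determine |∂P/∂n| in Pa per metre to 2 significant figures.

Coriolis parameter at 75°S:
f = 2Ω sin φ = 2 × 7.29×10⁻⁵ × sin 75° = 1.41×10⁻⁴ s⁻¹
Wind speed in SI: 60.3 knots = 31.0 m/s
Geostrophic balance rearranged: |∂P/∂n| = f ρ V_g
|∂P/∂n| = 1.41×10⁻⁴ × 0.860 × 31.0 = 3.76×10⁻³ Pa/m

3.8×10⁻³ Pa/m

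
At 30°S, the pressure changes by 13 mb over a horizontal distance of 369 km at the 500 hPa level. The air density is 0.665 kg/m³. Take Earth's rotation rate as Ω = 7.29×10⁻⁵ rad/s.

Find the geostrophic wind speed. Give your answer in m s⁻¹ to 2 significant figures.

73 m s⁻¹

Coriolis parameter at 30°S:
f = 2Ω sin φ = 2 × 7.29×10⁻⁵ × sin 30° = 7.29×10⁻⁵ s⁻¹
Pressure gradient: |∂P/∂n| = 1300 Pa / 369000 m = 3.52×10⁻³ Pa/m
Geostrophic balance (pressure-gradient force = Coriolis force):
V_g = (1/(fρ)) |∂P/∂n| = 3.52×10⁻³ / (7.29×10⁻⁵ × 0.665) = 72.7 m/s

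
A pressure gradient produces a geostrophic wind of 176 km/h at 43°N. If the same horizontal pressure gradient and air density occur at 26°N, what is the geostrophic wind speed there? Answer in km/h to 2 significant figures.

270 km/h

With the same pressure gradient and density, V_g ∝ 1/f ∝ 1/sin φ.
V₂ = V₁ · sin φ₁ / sin φ₂ = 176 × sin 43° / sin 26°
V₂ = 176 × 0.6820/0.4384 = 270 km/h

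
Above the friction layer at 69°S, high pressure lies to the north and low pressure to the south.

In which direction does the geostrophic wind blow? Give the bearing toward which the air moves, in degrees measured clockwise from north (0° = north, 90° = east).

The pressure-gradient force points toward the south (bearing 180°).
Geostrophic balance: in the Southern Hemisphere the Coriolis force deflects motion to the left, so the geostrophic wind blows 90° to the left of the pressure-gradient force (low pressure on the right).
Rotating 180° by 90° counterclockwise gives 090° — the wind blows toward the east.

090°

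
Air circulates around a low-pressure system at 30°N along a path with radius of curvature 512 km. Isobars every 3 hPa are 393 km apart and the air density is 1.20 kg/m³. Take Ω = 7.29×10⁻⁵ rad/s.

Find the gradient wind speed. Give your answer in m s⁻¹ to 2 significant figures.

7.3 m s⁻¹

Coriolis parameter at 30°N:
f = 2Ω sin φ = 2 × 7.29×10⁻⁵ × sin 30° = 7.29×10⁻⁵ s⁻¹
Pressure gradient: |∂P/∂n| = 300 Pa / 393000 m = 7.63×10⁻⁴ Pa/m
Geostrophic speed: V_g = |∂P/∂n|/(fρ) = 7.63×10⁻⁴/(7.29×10⁻⁵ × 1.20) = 8.73 m/s
Around a low, centrifugal force acts outward with Coriolis, so pressure-gradient force balances both:
(1/ρ)|∂P/∂n| = fV + V²/R  →  V² + fR·V − fR·V_g = 0
With fR = 7.29×10⁻⁵ × 512×10³ m = 37.3 m/s:
V = [−fR + √((fR)² + 4 fR V_g)]/2 = [−37.3 + √(37.3² + 4×37.3×8.73)]/2 = 7.3 m/s
Subgeostrophic (V < V_g = 8.73 m/s), as expected around a low.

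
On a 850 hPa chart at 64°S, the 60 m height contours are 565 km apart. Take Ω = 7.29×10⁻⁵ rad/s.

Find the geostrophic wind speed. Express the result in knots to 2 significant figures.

15 knots

Coriolis parameter at 64°S:
f = 2Ω sin φ = 2 × 7.29×10⁻⁵ × sin 64° = 1.31×10⁻⁴ s⁻¹
Height gradient: |∂Z/∂n| = 60 m / 565000 m = 1.06×10⁻⁴
On a pressure surface, geostrophic balance gives V_g = (g/f)|∂Z/∂n|:
V_g = 9.81 × 1.06×10⁻⁴ / 1.31×10⁻⁴ = 7.95 m/s
Converting: 7.95 m/s × 1.944 = 15 knots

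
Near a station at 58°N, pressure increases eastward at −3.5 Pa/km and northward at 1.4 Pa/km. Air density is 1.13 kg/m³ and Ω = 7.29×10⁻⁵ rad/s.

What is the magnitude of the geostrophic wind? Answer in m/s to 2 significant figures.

Coriolis parameter at 58°N:
f = 2Ω sin φ = 2 × 7.29×10⁻⁵ × sin 58° = 1.24×10⁻⁴ s⁻¹
Component geostrophic relations (x east, y north):
u_g = −(1/(fρ)) ∂P/∂y,  v_g = (1/(fρ)) ∂P/∂x
u_g = −(1.4×10⁻³)/(1.24×10⁻⁴ × 1.13) = −10.0 m/s;  v_g = (−3.5×10⁻³)/(1.24×10⁻⁴ × 1.13) = −25.1 m/s
|V_g| = √(u_g² + v_g²) = 27.0 m/s

27 m/s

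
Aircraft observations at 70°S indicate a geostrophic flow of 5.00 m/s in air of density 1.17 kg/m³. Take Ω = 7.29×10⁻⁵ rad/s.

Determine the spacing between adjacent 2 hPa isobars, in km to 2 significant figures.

Coriolis parameter at 70°S:
f = 2Ω sin φ = 2 × 7.29×10⁻⁵ × sin 70° = 1.37×10⁻⁴ s⁻¹
Geostrophic balance rearranged: |∂P/∂n| = f ρ V_g
|∂P/∂n| = 1.37×10⁻⁴ × 1.17 × 5.00 = 8.01×10⁻⁴ Pa/m
Isobar spacing: Δn = ΔP/|∂P/∂n| = 200 Pa / 8.01×10⁻⁴ Pa/m = 249535 m ≈ 250 km

250 km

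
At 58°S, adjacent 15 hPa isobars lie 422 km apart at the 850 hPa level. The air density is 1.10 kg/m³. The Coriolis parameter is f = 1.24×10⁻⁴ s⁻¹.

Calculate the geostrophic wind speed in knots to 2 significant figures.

51 knots

Pressure gradient: |∂P/∂n| = 1500 Pa / 422000 m = 3.55×10⁻³ Pa/m
Geostrophic balance (pressure-gradient force = Coriolis force):
V_g = (1/(fρ)) |∂P/∂n| = 3.55×10⁻³ / (1.24×10⁻⁴ × 1.10) = 26.1 m/s
Converting: 26.1 m/s × 1.944 = 51 knots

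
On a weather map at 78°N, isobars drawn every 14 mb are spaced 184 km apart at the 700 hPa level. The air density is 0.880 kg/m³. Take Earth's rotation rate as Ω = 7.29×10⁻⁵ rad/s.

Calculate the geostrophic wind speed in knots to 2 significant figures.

120 knots

Coriolis parameter at 78°N:
f = 2Ω sin φ = 2 × 7.29×10⁻⁵ × sin 78° = 1.43×10⁻⁴ s⁻¹
Pressure gradient: |∂P/∂n| = 1400 Pa / 184000 m = 7.61×10⁻³ Pa/m
Geostrophic balance (pressure-gradient force = Coriolis force):
V_g = (1/(fρ)) |∂P/∂n| = 7.61×10⁻³ / (1.43×10⁻⁴ × 0.880) = 60.6 m/s
Converting: 60.6 m/s × 1.944 = 120 knots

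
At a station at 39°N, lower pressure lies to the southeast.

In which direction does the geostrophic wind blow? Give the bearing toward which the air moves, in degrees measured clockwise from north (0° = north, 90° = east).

The pressure-gradient force points toward the southeast (bearing 135°).
Geostrophic balance: in the Northern Hemisphere the Coriolis force deflects motion to the right, so the geostrophic wind blows 90° to the right of the pressure-gradient force (low pressure on the left).
Rotating 135° by 90° clockwise gives 225° — the wind blows toward the southwest.

225°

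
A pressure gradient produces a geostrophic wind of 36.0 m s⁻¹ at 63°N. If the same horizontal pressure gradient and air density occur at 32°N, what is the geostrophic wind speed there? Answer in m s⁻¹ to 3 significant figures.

With the same pressure gradient and density, V_g ∝ 1/f ∝ 1/sin φ.
V₂ = V₁ · sin φ₁ / sin φ₂ = 36.0 × sin 63° / sin 32°
V₂ = 36.0 × 0.8910/0.5299 = 60.5 m s⁻¹

60.5 m s⁻¹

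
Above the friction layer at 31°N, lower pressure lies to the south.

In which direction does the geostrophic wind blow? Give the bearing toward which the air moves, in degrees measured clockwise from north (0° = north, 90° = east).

270°

The pressure-gradient force points toward the south (bearing 180°).
Geostrophic balance: in the Northern Hemisphere the Coriolis force deflects motion to the right, so the geostrophic wind blows 90° to the right of the pressure-gradient force (low pressure on the left).
Rotating 180° by 90° clockwise gives 270° — the wind blows toward the west.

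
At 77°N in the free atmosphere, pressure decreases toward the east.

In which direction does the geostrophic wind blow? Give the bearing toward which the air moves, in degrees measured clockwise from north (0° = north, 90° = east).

The pressure-gradient force points toward the east (bearing 090°).
Geostrophic balance: in the Northern Hemisphere the Coriolis force deflects motion to the right, so the geostrophic wind blows 90° to the right of the pressure-gradient force (low pressure on the left).
Rotating 090° by 90° clockwise gives 180° — the wind blows toward the south.

180°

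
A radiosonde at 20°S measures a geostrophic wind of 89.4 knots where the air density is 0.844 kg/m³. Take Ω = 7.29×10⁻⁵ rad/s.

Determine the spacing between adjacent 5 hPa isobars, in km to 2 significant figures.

Coriolis parameter at 20°S:
f = 2Ω sin φ = 2 × 7.29×10⁻⁵ × sin 20° = 4.99×10⁻⁵ s⁻¹
Wind speed in SI: 89.4 knots = 46.0 m/s
Geostrophic balance rearranged: |∂P/∂n| = f ρ V_g
|∂P/∂n| = 4.99×10⁻⁵ × 0.844 × 46.0 = 1.94×10⁻³ Pa/m
Isobar spacing: Δn = ΔP/|∂P/∂n| = 500 Pa / 1.94×10⁻³ Pa/m = 258311 m ≈ 260 km

260 km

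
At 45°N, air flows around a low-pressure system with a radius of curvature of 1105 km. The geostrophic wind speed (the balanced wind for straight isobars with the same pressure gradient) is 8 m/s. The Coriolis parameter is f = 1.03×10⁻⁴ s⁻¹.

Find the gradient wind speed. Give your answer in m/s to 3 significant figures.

Around a low, centrifugal force acts outward with Coriolis, so pressure-gradient force balances both:
(1/ρ)|∂P/∂n| = fV + V²/R  →  V² + fR·V − fR·V_g = 0
With fR = 1.03×10⁻⁴ × 1105×10³ m = 114 m/s:
V = [−fR + √((fR)² + 4 fR V_g)]/2 = [−114 + √(114² + 4×114×8)]/2 = 7.51 m/s
Subgeostrophic (V < V_g = 8 m/s), as expected around a low.

7.51 m/s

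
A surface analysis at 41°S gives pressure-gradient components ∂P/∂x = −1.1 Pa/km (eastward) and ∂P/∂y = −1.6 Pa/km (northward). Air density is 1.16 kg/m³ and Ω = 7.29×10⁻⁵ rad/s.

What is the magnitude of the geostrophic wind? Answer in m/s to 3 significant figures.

17.5 m/s

Coriolis parameter at 41°S:
f = 2Ω sin φ = 2 × 7.29×10⁻⁵ × sin 41° = 9.57×10⁻⁵ s⁻¹
In the Southern Hemisphere f is negative: f = −9.57×10⁻⁵ s⁻¹.
Component geostrophic relations (x east, y north):
u_g = −(1/(fρ)) ∂P/∂y,  v_g = (1/(fρ)) ∂P/∂x
u_g = −(−1.6×10⁻³)/(−9.57×10⁻⁵ × 1.16) = −14.4 m/s;  v_g = (−1.1×10⁻³)/(−9.57×10⁻⁵ × 1.16) = 9.91 m/s
|V_g| = √(u_g² + v_g²) = 17.5 m/s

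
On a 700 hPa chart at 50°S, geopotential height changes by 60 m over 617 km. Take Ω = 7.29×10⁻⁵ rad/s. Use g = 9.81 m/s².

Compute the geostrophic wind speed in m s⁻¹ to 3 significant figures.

Coriolis parameter at 50°S:
f = 2Ω sin φ = 2 × 7.29×10⁻⁵ × sin 50° = 1.12×10⁻⁴ s⁻¹
Height gradient: |∂Z/∂n| = 60 m / 617000 m = 9.72×10⁻⁵
On a pressure surface, geostrophic balance gives V_g = (g/f)|∂Z/∂n|:
V_g = 9.81 × 9.72×10⁻⁵ / 1.12×10⁻⁴ = 8.54 m/s

8.54 m s⁻¹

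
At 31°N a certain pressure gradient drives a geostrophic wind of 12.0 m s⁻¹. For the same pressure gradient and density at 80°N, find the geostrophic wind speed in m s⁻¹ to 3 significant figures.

6.28 m s⁻¹

With the same pressure gradient and density, V_g ∝ 1/f ∝ 1/sin φ.
V₂ = V₁ · sin φ₁ / sin φ₂ = 12.0 × sin 31° / sin 80°
V₂ = 12.0 × 0.5150/0.9848 = 6.28 m s⁻¹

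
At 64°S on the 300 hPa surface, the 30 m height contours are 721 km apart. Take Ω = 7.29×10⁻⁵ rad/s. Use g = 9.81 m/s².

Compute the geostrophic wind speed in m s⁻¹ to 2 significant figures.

3.1 m s⁻¹

Coriolis parameter at 64°S:
f = 2Ω sin φ = 2 × 7.29×10⁻⁵ × sin 64° = 1.31×10⁻⁴ s⁻¹
Height gradient: |∂Z/∂n| = 30 m / 721000 m = 4.16×10⁻⁵
On a pressure surface, geostrophic balance gives V_g = (g/f)|∂Z/∂n|:
V_g = 9.81 × 4.16×10⁻⁵ / 1.31×10⁻⁴ = 3.11 m/s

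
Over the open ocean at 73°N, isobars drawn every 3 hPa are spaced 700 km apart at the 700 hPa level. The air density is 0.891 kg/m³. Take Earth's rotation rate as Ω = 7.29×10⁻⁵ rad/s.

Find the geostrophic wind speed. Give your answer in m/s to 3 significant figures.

3.45 m/s

Coriolis parameter at 73°N:
f = 2Ω sin φ = 2 × 7.29×10⁻⁵ × sin 73° = 1.39×10⁻⁴ s⁻¹
Pressure gradient: |∂P/∂n| = 300 Pa / 700000 m = 4.29×10⁻⁴ Pa/m
Geostrophic balance (pressure-gradient force = Coriolis force):
V_g = (1/(fρ)) |∂P/∂n| = 4.29×10⁻⁴ / (1.39×10⁻⁴ × 0.891) = 3.45 m/s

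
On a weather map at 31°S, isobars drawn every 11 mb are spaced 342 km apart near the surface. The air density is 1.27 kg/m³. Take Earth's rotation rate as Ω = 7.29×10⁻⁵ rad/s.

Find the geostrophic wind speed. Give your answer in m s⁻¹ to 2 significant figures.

Coriolis parameter at 31°S:
f = 2Ω sin φ = 2 × 7.29×10⁻⁵ × sin 31° = 7.51×10⁻⁵ s⁻¹
Pressure gradient: |∂P/∂n| = 1100 Pa / 342000 m = 3.22×10⁻³ Pa/m
Geostrophic balance (pressure-gradient force = Coriolis force):
V_g = (1/(fρ)) |∂P/∂n| = 3.22×10⁻³ / (7.51×10⁻⁵ × 1.27) = 33.7 m/s

34 m s⁻¹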